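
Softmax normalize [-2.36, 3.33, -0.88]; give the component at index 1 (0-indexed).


Exponentials: e^-2.36=0.0944, e^3.33=27.9383, e^-0.88=0.4148
Sum = 28.4475
Softmax = [0.0033, 0.9821, 0.0146]
p[1] = 27.9383/28.4475 = 0.9821

0.9821


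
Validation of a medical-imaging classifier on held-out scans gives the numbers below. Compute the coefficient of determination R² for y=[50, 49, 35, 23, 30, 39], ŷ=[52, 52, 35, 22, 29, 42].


ȳ = 37.6667
SS_res = Σ(y-ŷ)² = 24
SS_tot = Σ(y-ȳ)² = 563.33
R² = 1 - SS_res/SS_tot = 1 - 0.0426 = 0.9574

0.9574


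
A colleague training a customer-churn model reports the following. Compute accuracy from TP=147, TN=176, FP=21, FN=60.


Accuracy = (TP+TN)/(TP+TN+FP+FN)
= (147+176)/(404)
= 323/404 = 79.95%

79.95%


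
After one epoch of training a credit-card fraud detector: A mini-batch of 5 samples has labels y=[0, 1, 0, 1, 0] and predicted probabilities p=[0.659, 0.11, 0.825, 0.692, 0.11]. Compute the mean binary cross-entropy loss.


L[0] = -ln(1-0.659) = -ln(0.341) = 1.0759
L[1] = -ln(0.11) = 2.2073
L[2] = -ln(1-0.825) = -ln(0.175) = 1.743
L[3] = -ln(0.692) = 0.3682
L[4] = -ln(1-0.11) = -ln(0.89) = 0.1165
mean = (1.0759 + 2.2073 + 1.743 + 0.3682 + 0.1165)/5 = 1.1022

1.1022


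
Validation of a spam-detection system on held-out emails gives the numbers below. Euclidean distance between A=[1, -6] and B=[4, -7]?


d = √((1-4)² + (-6+ 7)²)
  = √(9 + 1)
  = √10 = 3.1623

3.1623


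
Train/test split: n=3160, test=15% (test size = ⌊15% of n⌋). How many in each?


Test = ⌊3160·15/100⌋ = 474
Train = 3160 - 474 = 2686

Train: 2686, Test: 474


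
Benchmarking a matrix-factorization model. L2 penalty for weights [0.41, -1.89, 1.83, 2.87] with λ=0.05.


‖w‖₂² = (0.41)² + (-1.89)² + (1.83)² + (2.87)²
     = 0.1681 + 3.5721 + 3.3489 + 8.2369
     = 15.326
λ·‖w‖₂² = 0.05·15.326 = 0.7663

0.7663


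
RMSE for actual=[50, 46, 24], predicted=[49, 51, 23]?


MSE = 27/3 = 9
RMSE = √(27/3) = 3.0

3.0


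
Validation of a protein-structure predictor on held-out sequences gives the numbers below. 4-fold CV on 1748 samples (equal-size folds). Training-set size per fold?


Fold size = 1748/4 = 437
Training per fold = 1748 - 437 = 1311

1311


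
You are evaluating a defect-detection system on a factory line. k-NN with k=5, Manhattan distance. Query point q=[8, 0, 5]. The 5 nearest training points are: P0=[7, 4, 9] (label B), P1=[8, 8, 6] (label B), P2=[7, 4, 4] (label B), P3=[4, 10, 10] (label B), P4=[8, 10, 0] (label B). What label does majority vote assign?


d(q,P0) = 9  (label B)
d(q,P1) = 9  (label B)
d(q,P2) = 6  (label B)
d(q,P3) = 19  (label B)
d(q,P4) = 15  (label B)
Votes: A=0, B=5
Majority → B

B


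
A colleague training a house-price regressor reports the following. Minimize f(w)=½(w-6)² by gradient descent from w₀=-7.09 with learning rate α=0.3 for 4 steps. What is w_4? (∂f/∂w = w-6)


step 1: grad = -7.09-6 = -13.09; w = -7.09 - 0.3·(-13.09) = -3.163
step 2: grad = -3.163-6 = -9.163; w = -3.163 - 0.3·(-9.163) = -0.4141
step 3: grad = -0.4141-6 = -6.4141; w = -0.4141 - 0.3·(-6.4141) = 1.51013
step 4: grad = 1.51013-6 = -4.48987; w = 1.51013 - 0.3·(-4.48987) = 2.857091

2.857091


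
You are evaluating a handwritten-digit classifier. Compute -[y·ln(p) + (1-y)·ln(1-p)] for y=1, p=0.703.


BCE = -[y·ln(p) + (1-y)·ln(1-p)]
= -1·ln(0.703) - 0
= -ln(0.703) = 0.3524

0.3524


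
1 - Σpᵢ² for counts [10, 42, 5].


Probabilities: [10/57, 42/57, 5/57] ≈ [0.1754, 0.7368, 0.0877]
Σpᵢ² = (100 + 1764 + 25)/57² = 1889/3249
Gini = 1 - Σpᵢ² = 1 - 1889/3249 = 0.4186

0.4186


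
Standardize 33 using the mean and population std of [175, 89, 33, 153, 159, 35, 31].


μ = 96.4286, σ = 60.2634
z = (33 - 96.4286)/60.2634 = -1.0525

-1.0525


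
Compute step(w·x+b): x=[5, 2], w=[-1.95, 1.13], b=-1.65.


z = (5)·(-1.95) + (2)·(1.13) - 1.65
  = -9.14
step(z) = 0 (z<0)

0


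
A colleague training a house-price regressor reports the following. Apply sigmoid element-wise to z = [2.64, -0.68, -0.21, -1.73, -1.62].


σ(2.64) = 1/(1+e^-2.64) = 0.9334
σ(-0.68) = 1/(1+e^0.68) = 0.3363
σ(-0.21) = 1/(1+e^0.21) = 0.4477
σ(-1.73) = 1/(1+e^1.73) = 0.1506
σ(-1.62) = 1/(1+e^1.62) = 0.1652
result = [0.9334, 0.3363, 0.4477, 0.1506, 0.1652]

[0.9334, 0.3363, 0.4477, 0.1506, 0.1652]


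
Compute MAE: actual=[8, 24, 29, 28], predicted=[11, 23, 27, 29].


Absolute errors: |8-11|=3, |24-23|=1, |29-27|=2, |28-29|=1
Sum = 7
MAE = 7/4 = 7/4

7/4


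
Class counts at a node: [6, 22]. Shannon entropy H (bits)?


Probabilities: [6/28, 22/28] ≈ [0.2143, 0.7857]
H = -((6/28)·log₂(6/28) + (22/28)·log₂(22/28))
  = 0.7496 bits

0.7496 bits


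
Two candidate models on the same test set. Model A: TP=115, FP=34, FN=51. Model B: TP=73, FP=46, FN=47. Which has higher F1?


Model A: P=115/149=0.7718, R=115/166=0.6928, F1=2PR/(P+R)=2TP/(2TP+FP+FN)=230/315=0.7302
Model B: P=73/119=0.6134, R=73/120=0.6083, F1=2PR/(P+R)=2TP/(2TP+FP+FN)=146/239=0.6109
0.7302 > 0.6109 → Model A

Model A


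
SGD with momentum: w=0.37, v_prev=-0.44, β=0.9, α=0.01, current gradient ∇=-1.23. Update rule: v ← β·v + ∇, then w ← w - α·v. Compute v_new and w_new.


v_new = 0.9·-0.44 - 1.23 = -0.396 - 1.23 = -1.626
w_new = 0.37 - 0.01·-1.626 = 0.37 + 0.01626 = 0.38626

v_new=-1.626, w_new=0.38626


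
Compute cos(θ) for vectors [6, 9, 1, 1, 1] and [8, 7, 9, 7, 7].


A·B = 6·8 + 9·7 + 1·9 + 1·7 + 1·7 = 134
‖A‖ = √120 = 10.9545, ‖B‖ = √292 = 17.088
cos = 134/(√120·√292) = 134/√35040 = 0.7159

0.7159


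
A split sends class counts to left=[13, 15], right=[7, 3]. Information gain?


Parent = [20, 18], H_parent = 0.998
H_left = 0.9963 (n=28), H_right = 0.8813 (n=10)
H_children = (28/38)·0.9963 + (10/38)·0.8813 = 0.966
IG = 0.998 - 0.966 = 0.032

0.032


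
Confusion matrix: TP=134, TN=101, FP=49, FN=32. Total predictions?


Total = TP + TN + FP + FN
= 134 + 101 + 49 + 32
= 316
(Predicted positive: 183, predicted negative: 133)

316


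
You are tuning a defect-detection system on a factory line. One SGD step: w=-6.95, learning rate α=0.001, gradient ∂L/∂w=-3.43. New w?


w_new = w - α·∇
= -6.95 - 0.001·-3.43
= -6.95 + 0.00343
= -6.94657

-6.94657


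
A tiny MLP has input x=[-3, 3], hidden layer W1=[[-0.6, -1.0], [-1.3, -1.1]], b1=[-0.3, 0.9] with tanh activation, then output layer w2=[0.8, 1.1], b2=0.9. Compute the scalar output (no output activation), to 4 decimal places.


z1[0] = (-0.6)·(-3) + (-1.0)·(3) - 0.3 = -1.5
z1[1] = (-1.3)·(-3) + (-1.1)·(3) + 0.9 = 1.5
h = tanh(z1) = [-0.9051, 0.9051]
output = (0.8)·(-0.9051) + (1.1)·(0.9051) + 0.9 = 1.1715

1.1715


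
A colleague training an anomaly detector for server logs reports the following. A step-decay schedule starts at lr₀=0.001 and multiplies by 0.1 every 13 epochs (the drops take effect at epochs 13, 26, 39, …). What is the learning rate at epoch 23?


n_drops = ⌊23/13⌋ = 1
lr = 0.001·0.1^1 = 0.001·0.1 = 0.0001

0.0001


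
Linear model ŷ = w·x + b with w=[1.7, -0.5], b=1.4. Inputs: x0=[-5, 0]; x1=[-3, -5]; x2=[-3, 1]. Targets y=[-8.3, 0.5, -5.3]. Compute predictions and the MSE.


ŷ0 = (1.7)·(-5) + (-0.5)·(0) + 1.4 = -7.1
ŷ1 = (1.7)·(-3) + (-0.5)·(-5) + 1.4 = -1.2
ŷ2 = (1.7)·(-3) + (-0.5)·(1) + 1.4 = -4.2
errors² = [1.44, 2.89, 1.21]
MSE = 5.5400/3 = 1.8467

1.8467


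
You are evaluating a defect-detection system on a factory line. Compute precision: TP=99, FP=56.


Precision = TP/(TP+FP)
= 99/(99+56)
= 99/155 = 63.87%

63.87%


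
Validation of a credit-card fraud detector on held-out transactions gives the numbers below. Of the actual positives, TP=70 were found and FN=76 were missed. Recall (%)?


Recall = TP/(TP+FN)
= 70/(70+76)
= 70/146 = 47.95%

47.95%


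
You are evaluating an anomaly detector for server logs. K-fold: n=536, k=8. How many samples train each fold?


Fold size = 536/8 = 67
Training per fold = 536 - 67 = 469

469


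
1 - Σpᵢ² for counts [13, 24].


Probabilities: [13/37, 24/37] ≈ [0.3514, 0.6486]
Σpᵢ² = (169 + 576)/37² = 745/1369
Gini = 1 - Σpᵢ² = 1 - 745/1369 = 0.4558

0.4558


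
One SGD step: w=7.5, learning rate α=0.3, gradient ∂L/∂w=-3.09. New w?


w_new = w - α·∇
= 7.5 - 0.3·-3.09
= 7.5 + 0.927
= 8.427

8.427


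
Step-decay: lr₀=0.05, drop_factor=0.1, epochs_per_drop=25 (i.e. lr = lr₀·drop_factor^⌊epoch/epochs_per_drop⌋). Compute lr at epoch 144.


n_drops = ⌊144/25⌋ = 5
lr = 0.05·0.1^5 = 0.05·0.00001 = 0.0000005

0.0000005


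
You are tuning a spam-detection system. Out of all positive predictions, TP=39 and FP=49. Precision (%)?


Precision = TP/(TP+FP)
= 39/(39+49)
= 39/88 = 44.32%

44.32%


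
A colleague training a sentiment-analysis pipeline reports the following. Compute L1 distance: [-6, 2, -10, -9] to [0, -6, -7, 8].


d = |-6-0| + |2+ 6| + |-10+ 7| + |-9-8|
  = 6 + 8 + 3 + 17
  = 34

34


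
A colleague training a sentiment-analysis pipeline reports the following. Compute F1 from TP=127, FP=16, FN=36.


Precision = 127/143 = 0.8881
Recall = 127/163 = 0.7791
F1 = 2·P·R/(P+R) = 2·TP/(2·TP+FP+FN) = 254/(254+16+36) = 254/306 = 0.8301

0.8301


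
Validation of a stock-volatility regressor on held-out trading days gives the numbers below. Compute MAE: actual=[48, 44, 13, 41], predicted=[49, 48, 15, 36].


Absolute errors: |48-49|=1, |44-48|=4, |13-15|=2, |41-36|=5
Sum = 12
MAE = 12/4 = 3

3


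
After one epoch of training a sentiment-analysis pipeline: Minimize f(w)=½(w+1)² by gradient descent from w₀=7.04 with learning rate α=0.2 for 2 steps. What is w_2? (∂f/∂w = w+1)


step 1: grad = 7.04+1 = 8.04; w = 7.04 - 0.2·(8.04) = 5.432
step 2: grad = 5.432+1 = 6.432; w = 5.432 - 0.2·(6.432) = 4.1456

4.1456


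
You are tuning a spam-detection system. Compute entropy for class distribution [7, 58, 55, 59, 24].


Probabilities: [7/203, 58/203, 55/203, 59/203, 24/203] ≈ [0.0345, 0.2857, 0.2709, 0.2906, 0.1182]
H = -((7/203)·log₂(7/203) + (58/203)·log₂(58/203) + (55/203)·log₂(55/203) + (59/203)·log₂(59/203) + (24/203)·log₂(24/203))
  = 2.0766 bits

2.0766 bits


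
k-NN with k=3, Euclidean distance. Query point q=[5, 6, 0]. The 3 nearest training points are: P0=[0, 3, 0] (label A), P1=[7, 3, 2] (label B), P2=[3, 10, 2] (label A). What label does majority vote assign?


d(q,P0) = 5.831  (label A)
d(q,P1) = 4.1231  (label B)
d(q,P2) = 4.899  (label A)
Votes: A=2, B=1
Majority → A

A


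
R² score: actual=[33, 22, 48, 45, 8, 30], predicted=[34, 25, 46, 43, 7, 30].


ȳ = 31
SS_res = Σ(y-ŷ)² = 19
SS_tot = Σ(y-ȳ)² = 1100
R² = 1 - SS_res/SS_tot = 1 - 0.0173 = 0.9827

0.9827


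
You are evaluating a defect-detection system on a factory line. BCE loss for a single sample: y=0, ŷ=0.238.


BCE = -[y·ln(p) + (1-y)·ln(1-p)]
= -0 - 1·ln(1-0.238)
= -ln(0.762) = 0.2718

0.2718


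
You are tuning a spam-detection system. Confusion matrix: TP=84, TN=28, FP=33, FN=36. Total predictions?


Total = TP + TN + FP + FN
= 84 + 28 + 33 + 36
= 181
(Predicted positive: 117, predicted negative: 64)

181


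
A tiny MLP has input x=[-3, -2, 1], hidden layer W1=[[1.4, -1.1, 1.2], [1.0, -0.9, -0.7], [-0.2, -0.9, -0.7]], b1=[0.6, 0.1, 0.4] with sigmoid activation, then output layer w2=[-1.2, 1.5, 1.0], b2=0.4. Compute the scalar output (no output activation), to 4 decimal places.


z1[0] = (1.4)·(-3) + (-1.1)·(-2) + (1.2)·(1) + 0.6 = -0.2
z1[1] = (1.0)·(-3) + (-0.9)·(-2) + (-0.7)·(1) + 0.1 = -1.8
z1[2] = (-0.2)·(-3) + (-0.9)·(-2) + (-0.7)·(1) + 0.4 = 2.1
h = sigmoid(z1) = [0.4502, 0.1419, 0.8909]
output = (-1.2)·(0.4502) + (1.5)·(0.1419) + (1.0)·(0.8909) + 0.4 = 0.9635

0.9635


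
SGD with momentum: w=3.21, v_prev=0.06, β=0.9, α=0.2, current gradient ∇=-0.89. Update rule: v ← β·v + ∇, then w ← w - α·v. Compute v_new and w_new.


v_new = 0.9·0.06 - 0.89 = 0.054 - 0.89 = -0.836
w_new = 3.21 - 0.2·-0.836 = 3.21 + 0.1672 = 3.3772

v_new=-0.836, w_new=3.3772


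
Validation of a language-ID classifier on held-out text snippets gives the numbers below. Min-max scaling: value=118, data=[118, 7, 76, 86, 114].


min=7, max=118
(118-7)/(118-7) = 111/111 = 1.0

1.0


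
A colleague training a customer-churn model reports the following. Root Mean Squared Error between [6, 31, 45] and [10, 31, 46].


MSE = 17/3 = 5.6667
RMSE = √(17/3) = 2.3805

2.3805


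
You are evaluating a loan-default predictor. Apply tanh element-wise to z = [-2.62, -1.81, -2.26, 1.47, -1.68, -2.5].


tanh(-2.62) = -0.9895
tanh(-1.81) = -0.9478
tanh(-2.26) = -0.9785
tanh(1.47) = 0.8996
tanh(-1.68) = -0.9329
tanh(-2.5) = -0.9866
result = [-0.9895, -0.9478, -0.9785, 0.8996, -0.9329, -0.9866]

[-0.9895, -0.9478, -0.9785, 0.8996, -0.9329, -0.9866]


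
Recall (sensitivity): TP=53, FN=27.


Recall = TP/(TP+FN)
= 53/(53+27)
= 53/80 = 66.25%

66.25%


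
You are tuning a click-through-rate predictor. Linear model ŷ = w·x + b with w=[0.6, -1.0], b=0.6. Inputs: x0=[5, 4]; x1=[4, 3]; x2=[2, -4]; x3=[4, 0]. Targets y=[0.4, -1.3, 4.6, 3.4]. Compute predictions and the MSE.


ŷ0 = (0.6)·(5) + (-1.0)·(4) + 0.6 = -0.4
ŷ1 = (0.6)·(4) + (-1.0)·(3) + 0.6 = -0.0
ŷ2 = (0.6)·(2) + (-1.0)·(-4) + 0.6 = 5.8
ŷ3 = (0.6)·(4) + (-1.0)·(0) + 0.6 = 3.0
errors² = [0.64, 1.69, 1.44, 0.16]
MSE = 3.9300/4 = 0.9825

0.9825


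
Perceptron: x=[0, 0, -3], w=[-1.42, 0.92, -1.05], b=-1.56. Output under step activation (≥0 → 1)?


z = (0)·(-1.42) + (0)·(0.92) + (-3)·(-1.05) - 1.56
  = 1.59
step(z) = 1 (z≥0)

1


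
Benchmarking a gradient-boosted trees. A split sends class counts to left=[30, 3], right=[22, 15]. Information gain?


Parent = [52, 18], H_parent = 0.8224
H_left = 0.4395 (n=33), H_right = 0.974 (n=37)
H_children = (33/70)·0.4395 + (37/70)·0.974 = 0.722
IG = 0.8224 - 0.722 = 0.1004

0.1004


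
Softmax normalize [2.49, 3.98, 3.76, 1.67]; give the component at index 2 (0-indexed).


Exponentials: e^2.49=12.0613, e^3.98=53.517, e^3.76=42.9484, e^1.67=5.3122
Sum = 113.8389
Softmax = [0.106, 0.4701, 0.3773, 0.0467]
p[2] = 42.9484/113.8389 = 0.3773

0.3773


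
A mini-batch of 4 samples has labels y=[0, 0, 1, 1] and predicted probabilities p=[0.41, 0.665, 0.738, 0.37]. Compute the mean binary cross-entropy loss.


L[0] = -ln(1-0.41) = -ln(0.59) = 0.5276
L[1] = -ln(1-0.665) = -ln(0.335) = 1.0936
L[2] = -ln(0.738) = 0.3038
L[3] = -ln(0.37) = 0.9943
mean = (0.5276 + 1.0936 + 0.3038 + 0.9943)/4 = 0.7298

0.7298


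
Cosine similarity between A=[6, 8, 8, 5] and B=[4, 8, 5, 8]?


A·B = 6·4 + 8·8 + 8·5 + 5·8 = 168
‖A‖ = √189 = 13.7477, ‖B‖ = √169 = 13
cos = 168/(√189·√169) = 168/√31941 = 0.94

0.94


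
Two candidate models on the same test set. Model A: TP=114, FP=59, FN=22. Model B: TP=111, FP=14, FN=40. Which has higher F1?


Model A: P=114/173=0.659, R=114/136=0.8382, F1=2PR/(P+R)=2TP/(2TP+FP+FN)=228/309=0.7379
Model B: P=111/125=0.888, R=111/151=0.7351, F1=2PR/(P+R)=2TP/(2TP+FP+FN)=222/276=0.8043
0.7379 < 0.8043 → Model B

Model B


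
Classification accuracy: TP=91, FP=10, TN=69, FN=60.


Accuracy = (TP+TN)/(TP+TN+FP+FN)
= (91+69)/(230)
= 160/230 = 69.57%

69.57%


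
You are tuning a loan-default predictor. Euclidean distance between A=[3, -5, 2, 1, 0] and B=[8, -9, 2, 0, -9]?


d = √((3-8)² + (-5+ 9)² + (2-2)² + (1-0)² + (0+ 9)²)
  = √(25 + 16 + 0 + 1 + 81)
  = √123 = 11.0905

11.0905


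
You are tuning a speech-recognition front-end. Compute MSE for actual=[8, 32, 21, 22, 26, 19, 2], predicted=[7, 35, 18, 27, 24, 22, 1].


Squared errors: (8-7)²=1, (32-35)²=9, (21-18)²=9, (22-27)²=25, (26-24)²=4, (19-22)²=9, (2-1)²=1
Sum = 58
MSE = 58/7 = 58/7

58/7


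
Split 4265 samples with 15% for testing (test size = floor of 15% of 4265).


Test = ⌊4265·15/100⌋ = 639
Train = 4265 - 639 = 3626

Train: 3626, Test: 639


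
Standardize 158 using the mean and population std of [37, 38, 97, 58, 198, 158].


μ = 97.6667, σ = 61.2663
z = (158 - 97.6667)/61.2663 = 0.9848

0.9848


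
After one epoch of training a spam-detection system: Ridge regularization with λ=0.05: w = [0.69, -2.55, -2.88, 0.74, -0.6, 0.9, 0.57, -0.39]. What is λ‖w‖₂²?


‖w‖₂² = (0.69)² + (-2.55)² + (-2.88)² + (0.74)² + (-0.6)² + (0.9)² + (0.57)² + (-0.39)²
     = 0.4761 + 6.5025 + 8.2944 + 0.5476 + 0.36 + 0.81 + 0.3249 + 0.1521
     = 17.4676
λ·‖w‖₂² = 0.05·17.4676 = 0.87338

0.87338


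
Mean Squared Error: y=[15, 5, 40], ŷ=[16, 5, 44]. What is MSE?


Squared errors: (15-16)²=1, (5-5)²=0, (40-44)²=16
Sum = 17
MSE = 17/3 = 17/3

17/3


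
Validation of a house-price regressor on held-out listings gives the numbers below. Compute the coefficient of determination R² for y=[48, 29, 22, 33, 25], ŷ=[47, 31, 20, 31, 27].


ȳ = 31.4
SS_res = Σ(y-ŷ)² = 17
SS_tot = Σ(y-ȳ)² = 413.2
R² = 1 - SS_res/SS_tot = 1 - 0.0411 = 0.9589

0.9589


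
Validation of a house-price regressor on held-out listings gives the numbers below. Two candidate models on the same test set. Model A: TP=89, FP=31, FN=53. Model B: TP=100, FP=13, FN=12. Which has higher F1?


Model A: P=89/120=0.7417, R=89/142=0.6268, F1=2PR/(P+R)=2TP/(2TP+FP+FN)=178/262=0.6794
Model B: P=100/113=0.885, R=100/112=0.8929, F1=2PR/(P+R)=2TP/(2TP+FP+FN)=200/225=0.8889
0.6794 < 0.8889 → Model B

Model B


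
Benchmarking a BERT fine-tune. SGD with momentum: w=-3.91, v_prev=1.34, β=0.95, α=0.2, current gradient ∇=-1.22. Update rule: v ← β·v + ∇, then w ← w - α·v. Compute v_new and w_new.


v_new = 0.95·1.34 - 1.22 = 1.273 - 1.22 = 0.053
w_new = -3.91 - 0.2·0.053 = -3.91 - 0.0106 = -3.9206

v_new=0.053, w_new=-3.9206


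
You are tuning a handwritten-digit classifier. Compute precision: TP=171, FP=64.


Precision = TP/(TP+FP)
= 171/(171+64)
= 171/235 = 72.77%

72.77%


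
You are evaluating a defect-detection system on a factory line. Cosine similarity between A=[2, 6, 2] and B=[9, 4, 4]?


A·B = 2·9 + 6·4 + 2·4 = 50
‖A‖ = √44 = 6.6332, ‖B‖ = √113 = 10.6301
cos = 50/(√44·√113) = 50/√4972 = 0.7091

0.7091


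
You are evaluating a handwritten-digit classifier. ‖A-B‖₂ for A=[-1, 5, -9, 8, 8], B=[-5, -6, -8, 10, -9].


d = √((-1+ 5)² + (5+ 6)² + (-9+ 8)² + (8-10)² + (8+ 9)²)
  = √(16 + 121 + 1 + 4 + 289)
  = √431 = 20.7605

20.7605


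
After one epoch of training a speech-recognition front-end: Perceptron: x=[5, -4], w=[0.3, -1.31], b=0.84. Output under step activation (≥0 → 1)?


z = (5)·(0.3) + (-4)·(-1.31) + 0.84
  = 7.58
step(z) = 1 (z≥0)

1


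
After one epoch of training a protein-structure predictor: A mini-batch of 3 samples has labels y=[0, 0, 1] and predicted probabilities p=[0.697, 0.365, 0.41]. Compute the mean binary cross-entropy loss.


L[0] = -ln(1-0.697) = -ln(0.303) = 1.194
L[1] = -ln(1-0.365) = -ln(0.635) = 0.4541
L[2] = -ln(0.41) = 0.8916
mean = (1.194 + 0.4541 + 0.8916)/3 = 0.8466

0.8466


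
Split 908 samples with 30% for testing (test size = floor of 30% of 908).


Test = ⌊908·30/100⌋ = 272
Train = 908 - 272 = 636

Train: 636, Test: 272


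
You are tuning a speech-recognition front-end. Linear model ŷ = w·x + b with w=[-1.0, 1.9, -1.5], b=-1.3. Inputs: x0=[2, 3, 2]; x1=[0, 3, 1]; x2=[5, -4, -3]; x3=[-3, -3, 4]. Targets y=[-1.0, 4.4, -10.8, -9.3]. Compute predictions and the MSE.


ŷ0 = (-1.0)·(2) + (1.9)·(3) + (-1.5)·(2) - 1.3 = -0.6
ŷ1 = (-1.0)·(0) + (1.9)·(3) + (-1.5)·(1) - 1.3 = 2.9
ŷ2 = (-1.0)·(5) + (1.9)·(-4) + (-1.5)·(-3) - 1.3 = -9.4
ŷ3 = (-1.0)·(-3) + (1.9)·(-3) + (-1.5)·(4) - 1.3 = -10.0
errors² = [0.16, 2.25, 1.96, 0.49]
MSE = 4.8600/4 = 1.215

1.215


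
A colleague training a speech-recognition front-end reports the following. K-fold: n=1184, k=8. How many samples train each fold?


Fold size = 1184/8 = 148
Training per fold = 1184 - 148 = 1036

1036


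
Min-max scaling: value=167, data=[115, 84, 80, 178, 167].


min=80, max=178
(167-80)/(178-80) = 87/98 = 0.8878

0.8878


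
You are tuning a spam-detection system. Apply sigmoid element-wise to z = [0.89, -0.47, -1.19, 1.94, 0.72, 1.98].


σ(0.89) = 1/(1+e^-0.89) = 0.7089
σ(-0.47) = 1/(1+e^0.47) = 0.3846
σ(-1.19) = 1/(1+e^1.19) = 0.2333
σ(1.94) = 1/(1+e^-1.94) = 0.8744
σ(0.72) = 1/(1+e^-0.72) = 0.6726
σ(1.98) = 1/(1+e^-1.98) = 0.8787
result = [0.7089, 0.3846, 0.2333, 0.8744, 0.6726, 0.8787]

[0.7089, 0.3846, 0.2333, 0.8744, 0.6726, 0.8787]


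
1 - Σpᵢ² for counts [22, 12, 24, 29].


Probabilities: [22/87, 12/87, 24/87, 29/87] ≈ [0.2529, 0.1379, 0.2759, 0.3333]
Σpᵢ² = (484 + 144 + 576 + 841)/87² = 2045/7569
Gini = 1 - Σpᵢ² = 1 - 2045/7569 = 0.7298

0.7298


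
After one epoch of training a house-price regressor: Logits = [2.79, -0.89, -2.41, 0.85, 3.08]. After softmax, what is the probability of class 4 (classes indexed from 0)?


Exponentials: e^2.79=16.281, e^-0.89=0.4107, e^-2.41=0.0898, e^0.85=2.3396, e^3.08=21.7584
Sum = 40.8795
Softmax = [0.3983, 0.01, 0.0022, 0.0572, 0.5323]
p[4] = 21.7584/40.8795 = 0.5323

0.5323


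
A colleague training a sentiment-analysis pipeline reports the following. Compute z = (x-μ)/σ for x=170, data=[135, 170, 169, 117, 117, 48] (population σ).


μ = 126, σ = 41.0528
z = (170 - 126)/41.0528 = 1.0718

1.0718


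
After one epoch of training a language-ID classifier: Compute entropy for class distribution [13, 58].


Probabilities: [13/71, 58/71] ≈ [0.1831, 0.8169]
H = -((13/71)·log₂(13/71) + (58/71)·log₂(58/71))
  = 0.6868 bits

0.6868 bits


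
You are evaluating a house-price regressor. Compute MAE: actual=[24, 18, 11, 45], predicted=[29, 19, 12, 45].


Absolute errors: |24-29|=5, |18-19|=1, |11-12|=1, |45-45|=0
Sum = 7
MAE = 7/4 = 7/4

7/4


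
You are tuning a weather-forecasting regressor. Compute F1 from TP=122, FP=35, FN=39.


Precision = 122/157 = 0.7771
Recall = 122/161 = 0.7578
F1 = 2·P·R/(P+R) = 2·TP/(2·TP+FP+FN) = 244/(244+35+39) = 244/318 = 0.7673

0.7673


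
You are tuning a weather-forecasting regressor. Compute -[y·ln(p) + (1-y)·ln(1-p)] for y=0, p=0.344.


BCE = -[y·ln(p) + (1-y)·ln(1-p)]
= -0 - 1·ln(1-0.344)
= -ln(0.656) = 0.4216

0.4216


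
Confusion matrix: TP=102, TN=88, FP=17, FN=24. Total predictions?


Total = TP + TN + FP + FN
= 102 + 88 + 17 + 24
= 231
(Predicted positive: 119, predicted negative: 112)

231


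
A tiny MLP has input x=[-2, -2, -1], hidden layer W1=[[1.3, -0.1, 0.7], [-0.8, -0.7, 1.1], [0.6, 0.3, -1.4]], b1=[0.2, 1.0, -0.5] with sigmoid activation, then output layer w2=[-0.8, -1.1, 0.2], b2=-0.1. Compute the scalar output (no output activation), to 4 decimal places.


z1[0] = (1.3)·(-2) + (-0.1)·(-2) + (0.7)·(-1) + 0.2 = -2.9
z1[1] = (-0.8)·(-2) + (-0.7)·(-2) + (1.1)·(-1) + 1.0 = 2.9
z1[2] = (0.6)·(-2) + (0.3)·(-2) + (-1.4)·(-1) - 0.5 = -0.9
h = sigmoid(z1) = [0.0522, 0.9478, 0.2891]
output = (-0.8)·(0.0522) + (-1.1)·(0.9478) + (0.2)·(0.2891) - 0.1 = -1.1265

-1.1265


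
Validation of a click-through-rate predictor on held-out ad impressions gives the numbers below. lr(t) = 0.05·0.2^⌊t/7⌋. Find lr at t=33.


n_drops = ⌊33/7⌋ = 4
lr = 0.05·0.2^4 = 0.05·0.0016 = 0.00008

0.00008


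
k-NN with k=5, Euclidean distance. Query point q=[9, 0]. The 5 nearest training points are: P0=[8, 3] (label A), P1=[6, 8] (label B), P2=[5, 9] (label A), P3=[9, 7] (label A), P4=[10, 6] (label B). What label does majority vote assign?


d(q,P0) = 3.1623  (label A)
d(q,P1) = 8.544  (label B)
d(q,P2) = 9.8489  (label A)
d(q,P3) = 7.0  (label A)
d(q,P4) = 6.0828  (label B)
Votes: A=3, B=2
Majority → A

A


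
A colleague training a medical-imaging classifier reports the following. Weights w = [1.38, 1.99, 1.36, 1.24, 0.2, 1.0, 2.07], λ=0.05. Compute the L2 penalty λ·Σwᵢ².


‖w‖₂² = (1.38)² + (1.99)² + (1.36)² + (1.24)² + (0.2)² + (1.0)² + (2.07)²
     = 1.9044 + 3.9601 + 1.8496 + 1.5376 + 0.04 + 1 + 4.2849
     = 14.5766
λ·‖w‖₂² = 0.05·14.5766 = 0.72883

0.72883


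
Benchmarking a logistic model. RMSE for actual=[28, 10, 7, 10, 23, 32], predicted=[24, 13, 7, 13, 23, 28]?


MSE = 50/6 = 8.3333
RMSE = √(50/6) = 2.8868

2.8868


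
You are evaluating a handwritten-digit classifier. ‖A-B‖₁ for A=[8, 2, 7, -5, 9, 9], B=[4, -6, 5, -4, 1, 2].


d = |8-4| + |2+ 6| + |7-5| + |-5+ 4| + |9-1| + |9-2|
  = 4 + 8 + 2 + 1 + 8 + 7
  = 30

30


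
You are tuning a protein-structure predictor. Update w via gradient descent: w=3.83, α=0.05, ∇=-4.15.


w_new = w - α·∇
= 3.83 - 0.05·-4.15
= 3.83 + 0.2075
= 4.0375

4.0375


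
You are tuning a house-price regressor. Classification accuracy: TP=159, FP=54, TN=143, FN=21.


Accuracy = (TP+TN)/(TP+TN+FP+FN)
= (159+143)/(377)
= 302/377 = 80.11%

80.11%


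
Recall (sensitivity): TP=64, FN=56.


Recall = TP/(TP+FN)
= 64/(64+56)
= 64/120 = 53.33%

53.33%


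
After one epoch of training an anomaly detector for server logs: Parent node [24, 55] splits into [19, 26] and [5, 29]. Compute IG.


Parent = [24, 55], H_parent = 0.8859
H_left = 0.9825 (n=45), H_right = 0.6024 (n=34)
H_children = (45/79)·0.9825 + (34/79)·0.6024 = 0.8189
IG = 0.8859 - 0.8189 = 0.067

0.067


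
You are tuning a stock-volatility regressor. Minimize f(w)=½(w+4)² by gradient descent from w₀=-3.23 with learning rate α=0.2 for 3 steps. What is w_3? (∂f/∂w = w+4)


step 1: grad = -3.23+4 = 0.77; w = -3.23 - 0.2·(0.77) = -3.384
step 2: grad = -3.384+4 = 0.616; w = -3.384 - 0.2·(0.616) = -3.5072
step 3: grad = -3.5072+4 = 0.4928; w = -3.5072 - 0.2·(0.4928) = -3.60576

-3.60576


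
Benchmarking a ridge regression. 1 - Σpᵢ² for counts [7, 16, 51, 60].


Probabilities: [7/134, 16/134, 51/134, 60/134] ≈ [0.0522, 0.1194, 0.3806, 0.4478]
Σpᵢ² = (49 + 256 + 2601 + 3600)/134² = 6506/17956
Gini = 1 - Σpᵢ² = 1 - 6506/17956 = 0.6377

0.6377


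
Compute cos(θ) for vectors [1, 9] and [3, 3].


A·B = 1·3 + 9·3 = 30
‖A‖ = √82 = 9.0554, ‖B‖ = √18 = 4.2426
cos = 30/(√82·√18) = 30/√1476 = 0.7809

0.7809


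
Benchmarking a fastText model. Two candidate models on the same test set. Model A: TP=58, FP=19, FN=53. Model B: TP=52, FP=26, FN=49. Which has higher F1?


Model A: P=58/77=0.7532, R=58/111=0.5225, F1=2PR/(P+R)=2TP/(2TP+FP+FN)=116/188=0.617
Model B: P=52/78=0.6667, R=52/101=0.5149, F1=2PR/(P+R)=2TP/(2TP+FP+FN)=104/179=0.581
0.617 > 0.581 → Model A

Model A


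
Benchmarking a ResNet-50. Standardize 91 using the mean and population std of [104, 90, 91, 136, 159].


μ = 116, σ = 27.1809
z = (91 - 116)/27.1809 = -0.9198

-0.9198


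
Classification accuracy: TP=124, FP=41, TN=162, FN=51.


Accuracy = (TP+TN)/(TP+TN+FP+FN)
= (124+162)/(378)
= 286/378 = 75.66%

75.66%


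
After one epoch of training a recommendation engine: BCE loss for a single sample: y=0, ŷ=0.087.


BCE = -[y·ln(p) + (1-y)·ln(1-p)]
= -0 - 1·ln(1-0.087)
= -ln(0.913) = 0.091

0.091


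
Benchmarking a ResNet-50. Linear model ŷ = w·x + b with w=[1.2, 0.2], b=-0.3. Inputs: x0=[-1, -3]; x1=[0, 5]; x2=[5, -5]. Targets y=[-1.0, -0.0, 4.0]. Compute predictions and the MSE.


ŷ0 = (1.2)·(-1) + (0.2)·(-3) - 0.3 = -2.1
ŷ1 = (1.2)·(0) + (0.2)·(5) - 0.3 = 0.7
ŷ2 = (1.2)·(5) + (0.2)·(-5) - 0.3 = 4.7
errors² = [1.21, 0.49, 0.49]
MSE = 2.1900/3 = 0.73

0.73


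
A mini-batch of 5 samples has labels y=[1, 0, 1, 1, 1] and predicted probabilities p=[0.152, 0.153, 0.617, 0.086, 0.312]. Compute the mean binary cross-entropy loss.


L[0] = -ln(0.152) = 1.8839
L[1] = -ln(1-0.153) = -ln(0.847) = 0.1661
L[2] = -ln(0.617) = 0.4829
L[3] = -ln(0.086) = 2.4534
L[4] = -ln(0.312) = 1.1648
mean = (1.8839 + 0.1661 + 0.4829 + 2.4534 + 1.1648)/5 = 1.2302

1.2302


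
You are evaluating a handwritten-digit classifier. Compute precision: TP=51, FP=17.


Precision = TP/(TP+FP)
= 51/(51+17)
= 51/68 = 75.0%

75.0%


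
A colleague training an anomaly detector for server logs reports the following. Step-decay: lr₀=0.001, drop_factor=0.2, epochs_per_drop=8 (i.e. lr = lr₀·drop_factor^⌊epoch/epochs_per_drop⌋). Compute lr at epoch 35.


n_drops = ⌊35/8⌋ = 4
lr = 0.001·0.2^4 = 0.001·0.0016 = 0.0000016

0.0000016


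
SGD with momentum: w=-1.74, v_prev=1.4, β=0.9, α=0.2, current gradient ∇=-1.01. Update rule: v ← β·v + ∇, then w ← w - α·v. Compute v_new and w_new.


v_new = 0.9·1.4 - 1.01 = 1.26 - 1.01 = 0.25
w_new = -1.74 - 0.2·0.25 = -1.74 - 0.05 = -1.79

v_new=0.25, w_new=-1.79


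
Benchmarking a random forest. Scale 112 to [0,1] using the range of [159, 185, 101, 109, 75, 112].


min=75, max=185
(112-75)/(185-75) = 37/110 = 0.3364

0.3364


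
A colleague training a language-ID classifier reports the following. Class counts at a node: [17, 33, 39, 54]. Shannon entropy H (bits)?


Probabilities: [17/143, 33/143, 39/143, 54/143] ≈ [0.1189, 0.2308, 0.2727, 0.3776]
H = -((17/143)·log₂(17/143) + (33/143)·log₂(33/143) + (39/143)·log₂(39/143) + (54/143)·log₂(54/143))
  = 1.8952 bits

1.8952 bits


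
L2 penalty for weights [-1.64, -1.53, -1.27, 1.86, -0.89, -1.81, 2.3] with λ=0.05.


‖w‖₂² = (-1.64)² + (-1.53)² + (-1.27)² + (1.86)² + (-0.89)² + (-1.81)² + (2.3)²
     = 2.6896 + 2.3409 + 1.6129 + 3.4596 + 0.7921 + 3.2761 + 5.29
     = 19.4612
λ·‖w‖₂² = 0.05·19.4612 = 0.97306

0.97306


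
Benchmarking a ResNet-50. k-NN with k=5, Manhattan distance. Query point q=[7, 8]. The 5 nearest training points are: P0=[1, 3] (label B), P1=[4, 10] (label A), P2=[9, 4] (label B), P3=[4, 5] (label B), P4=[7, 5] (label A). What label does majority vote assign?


d(q,P0) = 11  (label B)
d(q,P1) = 5  (label A)
d(q,P2) = 6  (label B)
d(q,P3) = 6  (label B)
d(q,P4) = 3  (label A)
Votes: A=2, B=3
Majority → B

B


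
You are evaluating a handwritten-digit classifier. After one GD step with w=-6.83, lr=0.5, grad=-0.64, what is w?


w_new = w - α·∇
= -6.83 - 0.5·-0.64
= -6.83 + 0.32
= -6.51

-6.51


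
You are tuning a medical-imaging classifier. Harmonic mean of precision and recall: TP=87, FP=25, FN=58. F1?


Precision = 87/112 = 0.7768
Recall = 87/145 = 0.6
F1 = 2·P·R/(P+R) = 2·TP/(2·TP+FP+FN) = 174/(174+25+58) = 174/257 = 0.677

0.677


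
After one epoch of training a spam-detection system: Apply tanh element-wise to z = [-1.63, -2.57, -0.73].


tanh(-1.63) = -0.9261
tanh(-2.57) = -0.9884
tanh(-0.73) = -0.6231
result = [-0.9261, -0.9884, -0.6231]

[-0.9261, -0.9884, -0.6231]


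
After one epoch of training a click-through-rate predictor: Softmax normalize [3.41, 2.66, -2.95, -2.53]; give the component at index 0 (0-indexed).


Exponentials: e^3.41=30.2652, e^2.66=14.2963, e^-2.95=0.0523, e^-2.53=0.0797
Sum = 44.6935
Softmax = [0.6772, 0.3199, 0.0012, 0.0018]
p[0] = 30.2652/44.6935 = 0.6772

0.6772


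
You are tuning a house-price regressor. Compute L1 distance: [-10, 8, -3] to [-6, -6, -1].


d = |-10+ 6| + |8+ 6| + |-3+ 1|
  = 4 + 14 + 2
  = 20

20


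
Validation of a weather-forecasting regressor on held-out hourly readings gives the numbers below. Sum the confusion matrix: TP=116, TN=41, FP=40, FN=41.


Total = TP + TN + FP + FN
= 116 + 41 + 40 + 41
= 238
(Predicted positive: 156, predicted negative: 82)

238


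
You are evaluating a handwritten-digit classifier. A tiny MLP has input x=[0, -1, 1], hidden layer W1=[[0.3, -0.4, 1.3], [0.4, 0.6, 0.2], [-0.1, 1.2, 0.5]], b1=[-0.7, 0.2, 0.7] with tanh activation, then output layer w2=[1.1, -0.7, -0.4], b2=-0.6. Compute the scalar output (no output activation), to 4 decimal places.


z1[0] = (0.3)·(0) + (-0.4)·(-1) + (1.3)·(1) - 0.7 = 1.0
z1[1] = (0.4)·(0) + (0.6)·(-1) + (0.2)·(1) + 0.2 = -0.2
z1[2] = (-0.1)·(0) + (1.2)·(-1) + (0.5)·(1) + 0.7 = 0.0
h = tanh(z1) = [0.7616, -0.1974, 0.0]
output = (1.1)·(0.7616) + (-0.7)·(-0.1974) + (-0.4)·(0.0) - 0.6 = 0.3759

0.3759


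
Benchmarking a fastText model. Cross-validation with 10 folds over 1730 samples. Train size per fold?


Fold size = 1730/10 = 173
Training per fold = 1730 - 173 = 1557

1557


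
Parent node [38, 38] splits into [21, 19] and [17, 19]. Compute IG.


Parent = [38, 38], H_parent = 1
H_left = 0.9982 (n=40), H_right = 0.9978 (n=36)
H_children = (40/76)·0.9982 + (36/76)·0.9978 = 0.998
IG = 1 - 0.998 = 0.002

0.002


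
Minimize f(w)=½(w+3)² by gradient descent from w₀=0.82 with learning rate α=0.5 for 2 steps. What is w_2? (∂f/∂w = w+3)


step 1: grad = 0.82+3 = 3.82; w = 0.82 - 0.5·(3.82) = -1.09
step 2: grad = -1.09+3 = 1.91; w = -1.09 - 0.5·(1.91) = -2.045

-2.045


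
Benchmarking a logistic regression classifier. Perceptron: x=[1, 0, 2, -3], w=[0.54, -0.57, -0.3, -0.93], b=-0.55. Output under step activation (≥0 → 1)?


z = (1)·(0.54) + (0)·(-0.57) + (2)·(-0.3) + (-3)·(-0.93) - 0.55
  = 2.18
step(z) = 1 (z≥0)

1


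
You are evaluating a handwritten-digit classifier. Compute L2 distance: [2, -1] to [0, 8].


d = √((2-0)² + (-1-8)²)
  = √(4 + 81)
  = √85 = 9.2195

9.2195


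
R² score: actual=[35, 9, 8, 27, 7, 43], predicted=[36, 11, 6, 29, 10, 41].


ȳ = 21.5
SS_res = Σ(y-ŷ)² = 26
SS_tot = Σ(y-ȳ)² = 1223.5
R² = 1 - SS_res/SS_tot = 1 - 0.0213 = 0.9787

0.9787


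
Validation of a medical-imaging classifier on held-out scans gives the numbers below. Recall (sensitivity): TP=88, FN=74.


Recall = TP/(TP+FN)
= 88/(88+74)
= 88/162 = 54.32%

54.32%


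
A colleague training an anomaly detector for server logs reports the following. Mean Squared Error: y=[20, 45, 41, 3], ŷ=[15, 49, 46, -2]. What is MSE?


Squared errors: (20-15)²=25, (45-49)²=16, (41-46)²=25, (3+ 2)²=25
Sum = 91
MSE = 91/4 = 91/4

91/4


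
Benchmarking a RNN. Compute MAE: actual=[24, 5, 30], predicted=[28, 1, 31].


Absolute errors: |24-28|=4, |5-1|=4, |30-31|=1
Sum = 9
MAE = 9/3 = 3

3


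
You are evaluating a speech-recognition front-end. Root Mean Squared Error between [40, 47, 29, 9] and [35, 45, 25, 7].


MSE = 49/4 = 12.25
RMSE = √(49/4) = 3.5

3.5


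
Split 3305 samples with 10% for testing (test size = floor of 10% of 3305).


Test = ⌊3305·10/100⌋ = 330
Train = 3305 - 330 = 2975

Train: 2975, Test: 330


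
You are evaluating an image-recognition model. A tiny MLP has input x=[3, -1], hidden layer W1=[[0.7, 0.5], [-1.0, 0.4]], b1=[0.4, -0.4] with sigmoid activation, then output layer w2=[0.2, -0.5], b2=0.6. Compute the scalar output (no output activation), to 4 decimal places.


z1[0] = (0.7)·(3) + (0.5)·(-1) + 0.4 = 2.0
z1[1] = (-1.0)·(3) + (0.4)·(-1) - 0.4 = -3.8
h = sigmoid(z1) = [0.8808, 0.0219]
output = (0.2)·(0.8808) + (-0.5)·(0.0219) + 0.6 = 0.7652

0.7652


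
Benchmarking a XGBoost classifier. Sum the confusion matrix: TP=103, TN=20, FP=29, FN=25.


Total = TP + TN + FP + FN
= 103 + 20 + 29 + 25
= 177
(Predicted positive: 132, predicted negative: 45)

177


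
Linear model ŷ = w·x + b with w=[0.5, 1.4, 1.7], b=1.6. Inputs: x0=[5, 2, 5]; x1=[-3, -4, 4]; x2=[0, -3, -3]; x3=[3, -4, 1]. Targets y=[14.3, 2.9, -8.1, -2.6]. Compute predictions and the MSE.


ŷ0 = (0.5)·(5) + (1.4)·(2) + (1.7)·(5) + 1.6 = 15.4
ŷ1 = (0.5)·(-3) + (1.4)·(-4) + (1.7)·(4) + 1.6 = 1.3
ŷ2 = (0.5)·(0) + (1.4)·(-3) + (1.7)·(-3) + 1.6 = -7.7
ŷ3 = (0.5)·(3) + (1.4)·(-4) + (1.7)·(1) + 1.6 = -0.8
errors² = [1.21, 2.56, 0.16, 3.24]
MSE = 7.1700/4 = 1.7925

1.7925


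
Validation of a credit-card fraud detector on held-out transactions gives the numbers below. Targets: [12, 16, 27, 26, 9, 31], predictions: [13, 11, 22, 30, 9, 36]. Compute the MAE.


Absolute errors: |12-13|=1, |16-11|=5, |27-22|=5, |26-30|=4, |9-9|=0, |31-36|=5
Sum = 20
MAE = 20/6 = 10/3

10/3


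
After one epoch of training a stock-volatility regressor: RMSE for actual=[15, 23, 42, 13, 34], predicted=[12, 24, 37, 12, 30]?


MSE = 52/5 = 10.4
RMSE = √(52/5) = 3.2249

3.2249


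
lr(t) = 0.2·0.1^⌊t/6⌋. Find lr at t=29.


n_drops = ⌊29/6⌋ = 4
lr = 0.2·0.1^4 = 0.2·0.0001 = 0.00002

0.00002


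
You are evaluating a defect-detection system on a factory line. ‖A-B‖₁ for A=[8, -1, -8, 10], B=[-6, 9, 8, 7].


d = |8+ 6| + |-1-9| + |-8-8| + |10-7|
  = 14 + 10 + 16 + 3
  = 43

43


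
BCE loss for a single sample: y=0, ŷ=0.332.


BCE = -[y·ln(p) + (1-y)·ln(1-p)]
= -0 - 1·ln(1-0.332)
= -ln(0.668) = 0.4035

0.4035


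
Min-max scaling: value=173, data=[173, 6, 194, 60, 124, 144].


min=6, max=194
(173-6)/(194-6) = 167/188 = 0.8883

0.8883


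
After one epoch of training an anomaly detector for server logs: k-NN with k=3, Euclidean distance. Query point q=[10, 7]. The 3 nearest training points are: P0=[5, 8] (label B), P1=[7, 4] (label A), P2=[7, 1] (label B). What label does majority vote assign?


d(q,P0) = 5.099  (label B)
d(q,P1) = 4.2426  (label A)
d(q,P2) = 6.7082  (label B)
Votes: A=1, B=2
Majority → B

B


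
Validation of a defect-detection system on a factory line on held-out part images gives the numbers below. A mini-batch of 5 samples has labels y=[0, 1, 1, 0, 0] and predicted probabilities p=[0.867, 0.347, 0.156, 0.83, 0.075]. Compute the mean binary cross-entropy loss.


L[0] = -ln(1-0.867) = -ln(0.133) = 2.0174
L[1] = -ln(0.347) = 1.0584
L[2] = -ln(0.156) = 1.8579
L[3] = -ln(1-0.83) = -ln(0.17) = 1.772
L[4] = -ln(1-0.075) = -ln(0.925) = 0.078
mean = (2.0174 + 1.0584 + 1.8579 + 1.772 + 0.078)/5 = 1.3567

1.3567


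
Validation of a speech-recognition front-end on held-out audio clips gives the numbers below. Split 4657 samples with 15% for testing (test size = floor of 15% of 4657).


Test = ⌊4657·15/100⌋ = 698
Train = 4657 - 698 = 3959

Train: 3959, Test: 698


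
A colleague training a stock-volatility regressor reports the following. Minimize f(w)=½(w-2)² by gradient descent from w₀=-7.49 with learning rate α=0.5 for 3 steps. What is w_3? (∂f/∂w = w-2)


step 1: grad = -7.49-2 = -9.49; w = -7.49 - 0.5·(-9.49) = -2.745
step 2: grad = -2.745-2 = -4.745; w = -2.745 - 0.5·(-4.745) = -0.3725
step 3: grad = -0.3725-2 = -2.3725; w = -0.3725 - 0.5·(-2.3725) = 0.81375

0.81375


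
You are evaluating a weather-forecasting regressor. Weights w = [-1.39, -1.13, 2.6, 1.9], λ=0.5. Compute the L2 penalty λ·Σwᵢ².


‖w‖₂² = (-1.39)² + (-1.13)² + (2.6)² + (1.9)²
     = 1.9321 + 1.2769 + 6.76 + 3.61
     = 13.579
λ·‖w‖₂² = 0.5·13.579 = 6.7895

6.7895


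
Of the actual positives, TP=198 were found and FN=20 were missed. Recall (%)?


Recall = TP/(TP+FN)
= 198/(198+20)
= 198/218 = 90.83%

90.83%


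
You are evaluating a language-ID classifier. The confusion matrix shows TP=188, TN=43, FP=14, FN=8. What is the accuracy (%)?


Accuracy = (TP+TN)/(TP+TN+FP+FN)
= (188+43)/(253)
= 231/253 = 91.3%

91.3%


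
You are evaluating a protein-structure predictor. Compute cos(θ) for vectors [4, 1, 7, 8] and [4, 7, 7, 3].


A·B = 4·4 + 1·7 + 7·7 + 8·3 = 96
‖A‖ = √130 = 11.4018, ‖B‖ = √123 = 11.0905
cos = 96/(√130·√123) = 96/√15990 = 0.7592

0.7592


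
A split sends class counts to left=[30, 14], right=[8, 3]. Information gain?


Parent = [38, 17], H_parent = 0.8921
H_left = 0.9024 (n=44), H_right = 0.8454 (n=11)
H_children = (44/55)·0.9024 + (11/55)·0.8454 = 0.891
IG = 0.8921 - 0.891 = 0.0011

0.0011


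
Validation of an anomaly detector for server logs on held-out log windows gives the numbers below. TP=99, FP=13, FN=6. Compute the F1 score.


Precision = 99/112 = 0.8839
Recall = 99/105 = 0.9429
F1 = 2·P·R/(P+R) = 2·TP/(2·TP+FP+FN) = 198/(198+13+6) = 198/217 = 0.9124

0.9124
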